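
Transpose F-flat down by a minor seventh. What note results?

Gb

A seventh below F lands on the letter G.
A minor seventh spans 10 semitones, so Fb moves to pitch class 6. On the letter G that is Gb.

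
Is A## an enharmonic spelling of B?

Yes

A## is pitch class 11; B is pitch class 11.
All spellings map to pitch class 11, so they are enharmonically equivalent.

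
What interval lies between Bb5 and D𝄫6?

diminished third

Counting letters B–C–D gives a third.
Bb→Dbb = 2 semitones, 2 narrower than the major third (4), so diminished.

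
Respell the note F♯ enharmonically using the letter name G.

Plain G sits 1 semitone above F#, so on the letter G the same pitch needs a flat: Gb.

Gb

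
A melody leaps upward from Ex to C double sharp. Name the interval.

minor sixth

The letter names run E→C, a span of 5 letter steps, so the interval is some kind of sixth.
E## to C## is 8 semitones. A major sixth is 9, so 8 makes it minor.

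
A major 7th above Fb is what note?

A seventh above F lands on the letter E.
A major seventh spans 11 semitones, so Fb moves to pitch class 3. On the letter E that is Eb.

Eb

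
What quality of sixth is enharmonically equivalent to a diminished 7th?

major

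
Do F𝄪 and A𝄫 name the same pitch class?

Yes

F## = pitch class 7 and Abb = pitch class 7 — the same pitch class, so they are enharmonic equivalents.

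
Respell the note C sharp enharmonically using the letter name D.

C# is pitch class 1. The letter D alone is pitch class 2.
To reach pitch class 1 from D requires an offset of -1 semitone, i.e. flat: Db.

Db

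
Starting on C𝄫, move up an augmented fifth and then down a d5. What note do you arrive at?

C

An augmented fifth up from Cbb is Gb (letter G, 8 semitones up).
A diminished fifth down from Gb is C (letter C, 6 semitones down).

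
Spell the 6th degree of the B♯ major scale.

G##

The B# major scale runs B# C## D## E# F## G## A##.
Degree 6 is G##.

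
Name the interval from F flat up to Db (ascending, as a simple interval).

major sixth

Counting letters F–G–A–B–C–D gives a sixth.
Fb→Db = 9 semitones, exactly the major sixth.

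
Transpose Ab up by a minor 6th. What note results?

A up a major sixth is F#, so the target letter is F.
From Ab, a minor sixth is 8 semitones up: Fb.

Fb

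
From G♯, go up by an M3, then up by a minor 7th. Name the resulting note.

A major third up from G# is B# (letter B, 4 semitones up).
A minor seventh up from B# is A# (letter A, 10 semitones up).

A#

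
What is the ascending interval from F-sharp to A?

The letter names run F→A, a span of 2 letter steps, so the interval is some kind of third.
F# to A is 3 semitones. A major third is 4, so 3 makes it minor.

minor third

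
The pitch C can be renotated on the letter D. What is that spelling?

Plain D sits 2 semitones above C, so on the letter D the same pitch needs a double flat: Dbb.

Dbb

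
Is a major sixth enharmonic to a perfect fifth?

No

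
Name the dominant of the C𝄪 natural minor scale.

Degree 5 takes the letter 4 steps above C, which is G.
In natural minor, degree 5 sits 7 semitones above the tonic. C## + 7 semitones is pitch class 9, spelled on G as G##.

G##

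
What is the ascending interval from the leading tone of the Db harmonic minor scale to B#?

augmented seventh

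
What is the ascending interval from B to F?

Counting letters B–C–D–E–F gives a fifth.
B→F = 6 semitones, 1 narrower than the perfect fifth (7), so diminished.

diminished fifth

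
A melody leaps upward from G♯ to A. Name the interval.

minor second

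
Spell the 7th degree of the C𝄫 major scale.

Bbb

The Cbb major scale runs Cbb Dbb Ebb Fbb Gbb Abb Bbb.
Degree 7 is Bbb.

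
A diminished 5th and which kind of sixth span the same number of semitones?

A diminished fifth spans 6 semitones.
A sixth spanning 6 semitones is doubly diminished (the major sixth is 9).

doubly diminished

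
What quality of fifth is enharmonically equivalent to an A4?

diminished

An augmented fourth spans 6 semitones.
A fifth spanning 6 semitones is diminished (the perfect fifth is 7).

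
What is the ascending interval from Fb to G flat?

major second

Counting letters F–G gives a second.
Fb→Gb = 2 semitones, exactly the major second.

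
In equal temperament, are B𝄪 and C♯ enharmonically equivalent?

B## is pitch class 1; C# is pitch class 1.
All spellings map to pitch class 1, so they are enharmonically equivalent.

Yes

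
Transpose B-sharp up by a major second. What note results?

C##

A second above B lands on the letter C.
A major second spans 2 semitones, so B# moves to pitch class 2. On the letter C that is C##.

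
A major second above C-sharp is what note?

D#

C up a major second is D, so the target letter is D.
From C#, a major second is 2 semitones up: D#.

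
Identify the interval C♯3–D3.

Counting letters C–D gives a second.
C#→D = 1 semitone, 1 narrower than the major second (2), so minor.

minor second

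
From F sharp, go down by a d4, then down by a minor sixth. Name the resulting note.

A diminished fourth down from F# is C## (letter C, 4 semitones down).
A minor sixth down from C## is E## (letter E, 8 semitones down).

E##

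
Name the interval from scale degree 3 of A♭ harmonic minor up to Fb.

Scale degree 3 of Ab harmonic minor is Cb.
Cb up to Fb: letters C→F make it a fourth; 5 semitones makes it perfect.

perfect fourth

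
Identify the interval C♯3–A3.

The letter names run C→A, a span of 5 letter steps, so the interval is some kind of sixth.
C# to A is 8 semitones. A major sixth is 9, so 8 makes it minor.

minor sixth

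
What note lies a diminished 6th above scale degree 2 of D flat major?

Scale degree 2 of Db major is Eb.
A diminished sixth (7 semitones) above Eb lands on the letter C, giving Cbb.

Cbb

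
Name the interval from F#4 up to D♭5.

diminished sixth

Counting letters F–G–A–B–C–D gives a sixth.
F#→Db = 7 semitones, 2 narrower than the major sixth (9), so diminished.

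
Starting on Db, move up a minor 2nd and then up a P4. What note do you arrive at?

Abb

A minor second up from Db is Ebb (letter E, 1 semitone up).
A perfect fourth up from Ebb is Abb (letter A, 5 semitones up).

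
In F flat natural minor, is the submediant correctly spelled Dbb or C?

Dbb

Each scale degree takes a distinct letter name. Degree 6 of a scale on F must use the letter D.
Dbb and C are enharmonically the same pitch, but only Dbb uses the letter D, so it is the correct spelling here.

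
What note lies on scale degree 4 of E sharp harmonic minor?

A#

Degree 4 takes the letter 3 steps above E, which is A.
In harmonic minor, degree 4 sits 5 semitones above the tonic. E# + 5 semitones is pitch class 10, spelled on A as A#.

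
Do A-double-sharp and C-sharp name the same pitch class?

Two spellings are enharmonically equivalent only if they share a pitch class.
Here A## → 11, C# → 1; 1 ≠ 11, so they are not.

No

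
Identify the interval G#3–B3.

minor third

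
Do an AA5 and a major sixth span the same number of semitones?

A doubly augmented fifth spans 9 semitones; a major sixth spans 9.
They are enharmonically equivalent.

Yes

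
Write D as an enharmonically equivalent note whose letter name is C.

C##

Plain C sits 2 semitones below D, so on the letter C the same pitch needs a double sharp: C##.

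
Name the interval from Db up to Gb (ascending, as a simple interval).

The letter names run D→G, a span of 3 letter steps, so the interval is some kind of fourth.
Db to Gb is 5 semitones. A perfect fourth is 5, so 5 makes it perfect.

perfect fourth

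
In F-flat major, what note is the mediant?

The Fb major scale runs Fb Gb Ab Bbb Cb Db Eb.
Degree 3 is Ab.

Ab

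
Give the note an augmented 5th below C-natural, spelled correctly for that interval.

Fb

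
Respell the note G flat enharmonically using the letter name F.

Gb is pitch class 6. The letter F alone is pitch class 5.
To reach pitch class 6 from F requires an offset of +1 semitone, i.e. sharp: F#.

F#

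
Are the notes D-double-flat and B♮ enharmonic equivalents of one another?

No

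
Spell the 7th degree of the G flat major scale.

Degree 7 takes the letter 6 steps above G, which is F.
In major, degree 7 sits 11 semitones above the tonic. Gb + 11 semitones is pitch class 5, spelled on F as F.

F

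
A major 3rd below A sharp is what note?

A down a major third is F, so the target letter is F.
From A#, a major third is 4 semitones down: F#.

F#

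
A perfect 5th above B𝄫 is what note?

A fifth above B lands on the letter F.
A perfect fifth spans 7 semitones, so Bbb moves to pitch class 4. On the letter F that is Fb.

Fb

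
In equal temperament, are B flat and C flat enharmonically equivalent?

No

Two spellings are enharmonically equivalent only if they share a pitch class.
Here Bb → 10, Cb → 11; 10 ≠ 11, so they are not.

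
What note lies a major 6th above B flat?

A sixth above B lands on the letter G.
A major sixth spans 9 semitones, so Bb moves to pitch class 7. On the letter G that is G.

G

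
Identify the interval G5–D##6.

doubly augmented fifth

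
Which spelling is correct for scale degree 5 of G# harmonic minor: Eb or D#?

D#

Each scale degree takes a distinct letter name. Degree 5 of a scale on G must use the letter D.
D# and Eb are enharmonically the same pitch, but only D# uses the letter D, so it is the correct spelling here.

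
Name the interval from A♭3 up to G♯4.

augmented seventh

The letter names run A→G, a span of 6 letter steps, so the interval is some kind of seventh.
Ab to G# is 12 semitones. A major seventh is 11, so 12 makes it augmented.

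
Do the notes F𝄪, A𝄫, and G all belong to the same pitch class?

F## = pitch class 7 and Abb = pitch class 7 and G = pitch class 7 — the same pitch class, so they are enharmonic equivalents.

Yes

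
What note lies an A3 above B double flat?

A third above B lands on the letter D.
An augmented third spans 5 semitones, so Bbb moves to pitch class 2. On the letter D that is D.

D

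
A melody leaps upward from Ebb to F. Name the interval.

augmented second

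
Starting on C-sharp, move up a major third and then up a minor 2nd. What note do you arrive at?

F#

A major third up from C# is E# (letter E, 4 semitones up).
A minor second up from E# is F# (letter F, 1 semitone up).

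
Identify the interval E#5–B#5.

perfect fifth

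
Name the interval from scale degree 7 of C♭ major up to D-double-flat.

Scale degree 7 of Cb major is Bb.
Bb up to Dbb: letters B→D make it a third; 2 semitones makes it diminished.

diminished third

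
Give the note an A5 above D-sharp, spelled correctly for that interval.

A fifth above D lands on the letter A.
An augmented fifth spans 8 semitones, so D# moves to pitch class 11. On the letter A that is A##.

A##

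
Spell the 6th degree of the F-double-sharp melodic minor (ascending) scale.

The F## melodic minor (ascending) scale runs F## G## A# B# C## D## E##.
Degree 6 is D##.

D##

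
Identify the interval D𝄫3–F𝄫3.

minor third

Counting letters D–E–F gives a third.
Dbb→Fbb = 3 semitones, 1 narrower than the major third (4), so minor.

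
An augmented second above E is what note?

A second above E lands on the letter F.
An augmented second spans 3 semitones, so E moves to pitch class 7. On the letter F that is F##.

F##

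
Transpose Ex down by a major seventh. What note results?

A seventh below E lands on the letter F.
A major seventh spans 11 semitones, so E## moves to pitch class 7. On the letter F that is F##.

F##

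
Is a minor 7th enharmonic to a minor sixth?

No

A minor seventh spans 10 semitones; a minor sixth spans 8.
The spans differ, so they are not enharmonic equivalents.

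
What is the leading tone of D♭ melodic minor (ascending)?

Degree 7 takes the letter 6 steps above D, which is C.
In melodic minor (ascending), degree 7 sits 11 semitones above the tonic. Db + 11 semitones is pitch class 0, spelled on C as C.

C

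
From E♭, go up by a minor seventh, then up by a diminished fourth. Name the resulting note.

Gbb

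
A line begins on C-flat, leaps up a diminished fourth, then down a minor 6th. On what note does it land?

A diminished fourth up from Cb is Fbb (letter F, 4 semitones up).
A minor sixth down from Fbb is Abb (letter A, 8 semitones down).

Abb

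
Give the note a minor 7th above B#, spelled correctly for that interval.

A#

B up a major seventh is A#, so the target letter is A.
From B#, a minor seventh is 10 semitones up: A#.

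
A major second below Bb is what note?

A second below B lands on the letter A.
A major second spans 2 semitones, so Bb moves to pitch class 8. On the letter A that is Ab.

Ab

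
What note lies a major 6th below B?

A sixth below B lands on the letter D.
A major sixth spans 9 semitones, so B moves to pitch class 2. On the letter D that is D.

D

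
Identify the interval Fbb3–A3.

The letter names run F→A, a span of 2 letter steps, so the interval is some kind of third.
Fbb to A is 6 semitones. A major third is 4, so 6 makes it doubly augmented.

doubly augmented third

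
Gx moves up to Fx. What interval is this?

minor seventh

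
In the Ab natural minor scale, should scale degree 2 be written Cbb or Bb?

Bb

Each scale degree takes a distinct letter name. Degree 2 of a scale on A must use the letter B.
Bb and Cbb are enharmonically the same pitch, but only Bb uses the letter B, so it is the correct spelling here.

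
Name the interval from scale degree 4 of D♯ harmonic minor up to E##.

augmented sixth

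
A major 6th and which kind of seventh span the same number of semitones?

diminished

A major sixth spans 9 semitones.
A seventh spanning 9 semitones is diminished (the major seventh is 11).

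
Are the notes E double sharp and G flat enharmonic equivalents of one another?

E## = pitch class 6 and Gb = pitch class 6 — the same pitch class, so they are enharmonic equivalents.

Yes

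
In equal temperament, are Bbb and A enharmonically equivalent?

Bbb is pitch class 9; A is pitch class 9.
All spellings map to pitch class 9, so they are enharmonically equivalent.

Yes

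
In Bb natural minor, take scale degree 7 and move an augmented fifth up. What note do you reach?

E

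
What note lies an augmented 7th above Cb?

A seventh above C lands on the letter B.
An augmented seventh spans 12 semitones, so Cb moves to pitch class 11. On the letter B that is B.

B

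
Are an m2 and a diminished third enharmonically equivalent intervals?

No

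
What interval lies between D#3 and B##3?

augmented sixth

Counting letters D–E–F–G–A–B gives a sixth.
D#→B## = 10 semitones, 1 wider than the major sixth (9), so augmented.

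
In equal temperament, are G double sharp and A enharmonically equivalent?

Yes

G## = pitch class 9 and A = pitch class 9 — the same pitch class, so they are enharmonic equivalents.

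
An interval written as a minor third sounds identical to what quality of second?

A minor third spans 3 semitones.
A second spanning 3 semitones is augmented (the major second is 2).

augmented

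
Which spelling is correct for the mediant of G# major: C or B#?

Each scale degree takes a distinct letter name. Degree 3 of a scale on G must use the letter B.
B# and C are enharmonically the same pitch, but only B# uses the letter B, so it is the correct spelling here.

B#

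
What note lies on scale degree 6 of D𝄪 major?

B##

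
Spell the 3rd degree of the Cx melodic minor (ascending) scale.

E#

The C## melodic minor (ascending) scale runs C## D## E# F## G## A## B##.
Degree 3 is E#.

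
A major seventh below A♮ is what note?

Bb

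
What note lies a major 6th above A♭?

F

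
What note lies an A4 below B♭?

Fb

B down a perfect fourth is F#, so the target letter is F.
From Bb, an augmented fourth is 6 semitones down: Fb.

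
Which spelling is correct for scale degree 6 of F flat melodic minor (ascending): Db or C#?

Each scale degree takes a distinct letter name. Degree 6 of a scale on F must use the letter D.
Db and C# are enharmonically the same pitch, but only Db uses the letter D, so it is the correct spelling here.

Db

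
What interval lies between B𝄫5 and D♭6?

major third

Counting letters B–C–D gives a third.
Bbb→Db = 4 semitones, exactly the major third.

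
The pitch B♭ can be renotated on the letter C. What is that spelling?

Cbb

Plain C sits 2 semitones above Bb, so on the letter C the same pitch needs a double flat: Cbb.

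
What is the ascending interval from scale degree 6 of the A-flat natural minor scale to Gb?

major second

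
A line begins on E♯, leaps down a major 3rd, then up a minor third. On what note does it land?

A major third down from E# is C# (letter C, 4 semitones down).
A minor third up from C# is E (letter E, 3 semitones up).

E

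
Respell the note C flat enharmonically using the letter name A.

A##

Plain A sits 2 semitones below Cb, so on the letter A the same pitch needs a double sharp: A##.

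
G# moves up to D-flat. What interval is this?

doubly diminished fifth

The letter names run G→D, a span of 4 letter steps, so the interval is some kind of fifth.
G# to Db is 5 semitones. A perfect fifth is 7, so 5 makes it doubly diminished.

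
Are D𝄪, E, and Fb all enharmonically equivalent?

Yes

D## is pitch class 4; E is pitch class 4; Fb is pitch class 4.
All spellings map to pitch class 4, so they are enharmonically equivalent.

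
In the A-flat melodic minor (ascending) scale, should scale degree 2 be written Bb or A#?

Bb

Each scale degree takes a distinct letter name. Degree 2 of a scale on A must use the letter B.
Bb and A# are enharmonically the same pitch, but only Bb uses the letter B, so it is the correct spelling here.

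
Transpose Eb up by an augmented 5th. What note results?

E up a perfect fifth is B, so the target letter is B.
From Eb, an augmented fifth is 8 semitones up: B.

B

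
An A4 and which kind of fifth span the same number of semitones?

diminished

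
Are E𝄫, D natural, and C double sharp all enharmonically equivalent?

Ebb = pitch class 2 and D = pitch class 2 and C## = pitch class 2 — the same pitch class, so they are enharmonic equivalents.

Yes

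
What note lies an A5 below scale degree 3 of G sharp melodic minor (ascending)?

Scale degree 3 of G# melodic minor (ascending) is B.
An augmented fifth (8 semitones) below B lands on the letter E, giving Eb.

Eb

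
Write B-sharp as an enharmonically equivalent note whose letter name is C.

C

Plain C sits at the same pitch as B#, so on the letter C the same pitch needs a natural: C.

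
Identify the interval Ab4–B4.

Counting letters A–B gives a second.
Ab→B = 3 semitones, 1 wider than the major second (2), so augmented.

augmented second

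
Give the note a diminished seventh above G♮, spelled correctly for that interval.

G up a major seventh is F#, so the target letter is F.
From G, a diminished seventh is 9 semitones up: Fb.

Fb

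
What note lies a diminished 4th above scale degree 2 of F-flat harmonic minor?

Scale degree 2 of Fb harmonic minor is Gb.
A diminished fourth (4 semitones) above Gb lands on the letter C, giving Cbb.

Cbb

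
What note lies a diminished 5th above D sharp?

A

D up a perfect fifth is A, so the target letter is A.
From D#, a diminished fifth is 6 semitones up: A.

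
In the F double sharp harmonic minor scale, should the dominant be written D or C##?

C##

Each scale degree takes a distinct letter name. Degree 5 of a scale on F must use the letter C.
C## and D are enharmonically the same pitch, but only C## uses the letter C, so it is the correct spelling here.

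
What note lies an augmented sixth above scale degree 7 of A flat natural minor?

Scale degree 7 of Ab natural minor is Gb.
An augmented sixth (10 semitones) above Gb lands on the letter E, giving E.

E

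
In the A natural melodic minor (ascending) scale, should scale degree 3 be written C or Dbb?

Each scale degree takes a distinct letter name. Degree 3 of a scale on A must use the letter C.
C and Dbb are enharmonically the same pitch, but only C uses the letter C, so it is the correct spelling here.

C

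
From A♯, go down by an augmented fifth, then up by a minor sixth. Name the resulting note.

Bb

An augmented fifth down from A# is D (letter D, 8 semitones down).
A minor sixth up from D is Bb (letter B, 8 semitones up).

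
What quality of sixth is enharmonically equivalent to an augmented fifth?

An augmented fifth spans 8 semitones.
A sixth spanning 8 semitones is minor (the major sixth is 9).

minor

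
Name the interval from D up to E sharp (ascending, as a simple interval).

augmented second

Counting letters D–E gives a second.
D→E# = 3 semitones, 1 wider than the major second (2), so augmented.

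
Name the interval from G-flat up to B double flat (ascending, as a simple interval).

minor third

The letter names run G→B, a span of 2 letter steps, so the interval is some kind of third.
Gb to Bbb is 3 semitones. A major third is 4, so 3 makes it minor.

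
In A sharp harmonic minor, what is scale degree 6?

Degree 6 takes the letter 5 steps above A, which is F.
In harmonic minor, degree 6 sits 8 semitones above the tonic. A# + 8 semitones is pitch class 6, spelled on F as F#.

F#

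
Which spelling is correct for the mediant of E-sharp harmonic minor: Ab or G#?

Each scale degree takes a distinct letter name. Degree 3 of a scale on E must use the letter G.
G# and Ab are enharmonically the same pitch, but only G# uses the letter G, so it is the correct spelling here.

G#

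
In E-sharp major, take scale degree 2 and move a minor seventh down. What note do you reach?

Scale degree 2 of E# major is F##.
A minor seventh (10 semitones) below F## lands on the letter G, giving G##.

G##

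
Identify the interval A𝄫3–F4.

augmented sixth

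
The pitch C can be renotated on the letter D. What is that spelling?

Dbb

C is pitch class 0. The letter D alone is pitch class 2.
To reach pitch class 0 from D requires an offset of -2 semitones, i.e. double flat: Dbb.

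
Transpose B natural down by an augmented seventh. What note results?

Cb

B down a major seventh is C, so the target letter is C.
From B, an augmented seventh is 12 semitones down: Cb.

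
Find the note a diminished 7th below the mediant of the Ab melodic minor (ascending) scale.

D

The mediant of Ab melodic minor (ascending) is Cb.
A diminished seventh (9 semitones) below Cb lands on the letter D, giving D.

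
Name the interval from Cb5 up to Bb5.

The letter names run C→B, a span of 6 letter steps, so the interval is some kind of seventh.
Cb to Bb is 11 semitones. A major seventh is 11, so 11 makes it major.

major seventh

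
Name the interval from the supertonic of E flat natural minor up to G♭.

The supertonic of Eb natural minor is F.
F up to Gb: letters F→G make it a second; 1 semitone makes it minor.

minor second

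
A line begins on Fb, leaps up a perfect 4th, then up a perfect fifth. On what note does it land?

Fb

A perfect fourth up from Fb is Bbb (letter B, 5 semitones up).
A perfect fifth up from Bbb is Fb (letter F, 7 semitones up).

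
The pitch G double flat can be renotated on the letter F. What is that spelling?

F

Gbb is pitch class 5. The letter F alone is pitch class 5.
Pitch class 5 on F needs no accidental: F.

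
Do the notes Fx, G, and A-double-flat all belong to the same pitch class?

Yes

F## is pitch class 7; G is pitch class 7; Abb is pitch class 7.
All spellings map to pitch class 7, so they are enharmonically equivalent.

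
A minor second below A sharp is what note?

A second below A lands on the letter G.
A minor second spans 1 semitone, so A# moves to pitch class 9. On the letter G that is G##.

G##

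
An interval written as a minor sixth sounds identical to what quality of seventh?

A minor sixth spans 8 semitones.
A seventh spanning 8 semitones is doubly diminished (the major seventh is 11).

doubly diminished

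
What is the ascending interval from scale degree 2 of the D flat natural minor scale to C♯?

augmented sixth

Scale degree 2 of Db natural minor is Eb.
Eb up to C#: letters E→C make it a sixth; 10 semitones makes it augmented.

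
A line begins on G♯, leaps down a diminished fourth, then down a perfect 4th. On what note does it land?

A diminished fourth down from G# is D## (letter D, 4 semitones down).
A perfect fourth down from D## is A## (letter A, 5 semitones down).

A##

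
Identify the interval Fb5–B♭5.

augmented fourth

The letter names run F→B, a span of 3 letter steps, so the interval is some kind of fourth.
Fb to Bb is 6 semitones. A perfect fourth is 5, so 6 makes it augmented.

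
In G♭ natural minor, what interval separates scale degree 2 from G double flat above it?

diminished seventh

Scale degree 2 of Gb natural minor is Ab.
Ab up to Gbb: letters A→G make it a seventh; 9 semitones makes it diminished.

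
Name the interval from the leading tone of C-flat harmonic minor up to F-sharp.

The leading tone of Cb harmonic minor is Bb.
Bb up to F#: letters B→F make it a fifth; 8 semitones makes it augmented.

augmented fifth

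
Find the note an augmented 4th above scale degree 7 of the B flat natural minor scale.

Scale degree 7 of Bb natural minor is Ab.
An augmented fourth (6 semitones) above Ab lands on the letter D, giving D.

D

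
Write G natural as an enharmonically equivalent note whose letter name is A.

Plain A sits 2 semitones above G, so on the letter A the same pitch needs a double flat: Abb.

Abb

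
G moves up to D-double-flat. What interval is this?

doubly diminished fifth

Counting letters G–A–B–C–D gives a fifth.
G→Dbb = 5 semitones, 2 narrower than the perfect fifth (7), so doubly diminished.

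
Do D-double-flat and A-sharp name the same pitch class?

No

Two spellings are enharmonically equivalent only if they share a pitch class.
Here Dbb → 0, A# → 10; 0 ≠ 10, so they are not.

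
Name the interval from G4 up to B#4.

augmented third

Counting letters G–A–B gives a third.
G→B# = 5 semitones, 1 wider than the major third (4), so augmented.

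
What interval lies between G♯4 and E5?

minor sixth

Counting letters G–A–B–C–D–E gives a sixth.
G#→E = 8 semitones, 1 narrower than the major sixth (9), so minor.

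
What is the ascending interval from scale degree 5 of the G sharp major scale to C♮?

Scale degree 5 of G# major is D#.
D# up to C: letters D→C make it a seventh; 9 semitones makes it diminished.

diminished seventh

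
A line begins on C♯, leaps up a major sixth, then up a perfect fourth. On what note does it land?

A major sixth up from C# is A# (letter A, 9 semitones up).
A perfect fourth up from A# is D# (letter D, 5 semitones up).

D#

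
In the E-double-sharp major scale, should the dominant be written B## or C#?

B##

Each scale degree takes a distinct letter name. Degree 5 of a scale on E must use the letter B.
B## and C# are enharmonically the same pitch, but only B## uses the letter B, so it is the correct spelling here.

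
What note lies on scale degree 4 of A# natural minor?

D#

The A# natural minor scale runs A# B# C# D# E# F# G#.
Degree 4 is D#.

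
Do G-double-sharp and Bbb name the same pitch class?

G## is pitch class 9; Bbb is pitch class 9.
All spellings map to pitch class 9, so they are enharmonically equivalent.

Yes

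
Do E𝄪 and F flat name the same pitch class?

Two spellings are enharmonically equivalent only if they share a pitch class.
Here E## → 6, Fb → 4; 4 ≠ 6, so they are not.

No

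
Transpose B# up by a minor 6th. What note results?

A sixth above B lands on the letter G.
A minor sixth spans 8 semitones, so B# moves to pitch class 8. On the letter G that is G#.

G#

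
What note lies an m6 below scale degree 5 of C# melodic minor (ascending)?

B#

Scale degree 5 of C# melodic minor (ascending) is G#.
A minor sixth (8 semitones) below G# lands on the letter B, giving B#.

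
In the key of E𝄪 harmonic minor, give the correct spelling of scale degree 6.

Degree 6 takes the letter 5 steps above E, which is C.
In harmonic minor, degree 6 sits 8 semitones above the tonic. E## + 8 semitones is pitch class 2, spelled on C as C##.

C##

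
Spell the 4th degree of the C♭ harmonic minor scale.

Degree 4 takes the letter 3 steps above C, which is F.
In harmonic minor, degree 4 sits 5 semitones above the tonic. Cb + 5 semitones is pitch class 4, spelled on F as Fb.

Fb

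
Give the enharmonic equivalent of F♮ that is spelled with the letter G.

F is pitch class 5. The letter G alone is pitch class 7.
To reach pitch class 5 from G requires an offset of -2 semitones, i.e. double flat: Gbb.

Gbb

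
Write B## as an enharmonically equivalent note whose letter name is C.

C#

Plain C sits 1 semitone below B##, so on the letter C the same pitch needs a sharp: C#.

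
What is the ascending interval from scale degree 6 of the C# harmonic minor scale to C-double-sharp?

Scale degree 6 of C# harmonic minor is A.
A up to C##: letters A→C make it a third; 5 semitones makes it augmented.

augmented third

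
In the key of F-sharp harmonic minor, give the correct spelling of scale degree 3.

A

The F# harmonic minor scale runs F# G# A B C# D E#.
Degree 3 is A.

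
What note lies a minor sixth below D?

F#

A sixth below D lands on the letter F.
A minor sixth spans 8 semitones, so D moves to pitch class 6. On the letter F that is F#.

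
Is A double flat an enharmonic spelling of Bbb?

Two spellings are enharmonically equivalent only if they share a pitch class.
Here Abb → 7, Bbb → 9; 7 ≠ 9, so they are not.

No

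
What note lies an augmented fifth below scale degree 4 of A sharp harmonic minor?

G

Scale degree 4 of A# harmonic minor is D#.
An augmented fifth (8 semitones) below D# lands on the letter G, giving G.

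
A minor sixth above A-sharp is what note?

F#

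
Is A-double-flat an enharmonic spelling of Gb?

Two spellings are enharmonically equivalent only if they share a pitch class.
Here Abb → 7, Gb → 6; 6 ≠ 7, so they are not.

No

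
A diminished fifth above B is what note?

F

A fifth above B lands on the letter F.
A diminished fifth spans 6 semitones, so B moves to pitch class 5. On the letter F that is F.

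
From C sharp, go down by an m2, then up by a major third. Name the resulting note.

A minor second down from C# is B# (letter B, 1 semitone down).
A major third up from B# is D## (letter D, 4 semitones up).

D##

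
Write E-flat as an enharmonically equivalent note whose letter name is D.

D#

Eb is pitch class 3. The letter D alone is pitch class 2.
To reach pitch class 3 from D requires an offset of +1 semitone, i.e. sharp: D#.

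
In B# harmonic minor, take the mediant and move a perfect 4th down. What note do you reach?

A#

The mediant of B# harmonic minor is D#.
A perfect fourth (5 semitones) below D# lands on the letter A, giving A#.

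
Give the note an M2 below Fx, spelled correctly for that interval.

E#

F down a major second is Eb, so the target letter is E.
From F##, a major second is 2 semitones down: E#.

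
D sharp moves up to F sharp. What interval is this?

The letter names run D→F, a span of 2 letter steps, so the interval is some kind of third.
D# to F# is 3 semitones. A major third is 4, so 3 makes it minor.

minor third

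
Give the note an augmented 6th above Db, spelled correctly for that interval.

B

D up a major sixth is B, so the target letter is B.
From Db, an augmented sixth is 10 semitones up: B.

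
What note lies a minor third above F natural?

Ab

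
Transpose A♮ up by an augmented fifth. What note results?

A fifth above A lands on the letter E.
An augmented fifth spans 8 semitones, so A moves to pitch class 5. On the letter E that is E#.

E#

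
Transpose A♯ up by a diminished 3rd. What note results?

C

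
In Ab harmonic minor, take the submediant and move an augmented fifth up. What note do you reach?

The submediant of Ab harmonic minor is Fb.
An augmented fifth (8 semitones) above Fb lands on the letter C, giving C.

C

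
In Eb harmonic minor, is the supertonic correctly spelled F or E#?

F

Each scale degree takes a distinct letter name. Degree 2 of a scale on E must use the letter F.
F and E# are enharmonically the same pitch, but only F uses the letter F, so it is the correct spelling here.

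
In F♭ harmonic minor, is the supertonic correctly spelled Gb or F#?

Each scale degree takes a distinct letter name. Degree 2 of a scale on F must use the letter G.
Gb and F# are enharmonically the same pitch, but only Gb uses the letter G, so it is the correct spelling here.

Gb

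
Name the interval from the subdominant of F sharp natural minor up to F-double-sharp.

The subdominant of F# natural minor is B.
B up to F##: letters B→F make it a fifth; 8 semitones makes it augmented.

augmented fifth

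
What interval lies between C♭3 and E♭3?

Counting letters C–D–E gives a third.
Cb→Eb = 4 semitones, exactly the major third.

major third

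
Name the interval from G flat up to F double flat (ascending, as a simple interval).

Counting letters G–A–B–C–D–E–F gives a seventh.
Gb→Fbb = 9 semitones, 2 narrower than the major seventh (11), so diminished.

diminished seventh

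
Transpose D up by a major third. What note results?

D up a major third is F#, so the target letter is F.
From D, a major third is 4 semitones up: F#.

F#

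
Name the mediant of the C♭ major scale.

The Cb major scale runs Cb Db Eb Fb Gb Ab Bb.
Degree 3 is Eb.

Eb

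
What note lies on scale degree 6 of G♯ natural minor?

E

The G# natural minor scale runs G# A# B C# D# E F#.
Degree 6 is E.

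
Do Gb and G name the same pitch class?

No

Two spellings are enharmonically equivalent only if they share a pitch class.
Here Gb → 6, G → 7; 6 ≠ 7, so they are not.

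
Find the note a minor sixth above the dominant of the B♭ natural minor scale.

The dominant of Bb natural minor is F.
A minor sixth (8 semitones) above F lands on the letter D, giving Db.

Db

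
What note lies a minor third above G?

Bb

A third above G lands on the letter B.
A minor third spans 3 semitones, so G moves to pitch class 10. On the letter B that is Bb.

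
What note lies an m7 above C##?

B#

C up a major seventh is B, so the target letter is B.
From C##, a minor seventh is 10 semitones up: B#.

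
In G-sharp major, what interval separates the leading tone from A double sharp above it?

The leading tone of G# major is F##.
F## up to A##: letters F→A make it a third; 4 semitones makes it major.

major third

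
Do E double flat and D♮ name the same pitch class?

Ebb is pitch class 2; D is pitch class 2.
All spellings map to pitch class 2, so they are enharmonically equivalent.

Yes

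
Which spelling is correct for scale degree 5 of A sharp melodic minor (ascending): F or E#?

E#

Each scale degree takes a distinct letter name. Degree 5 of a scale on A must use the letter E.
E# and F are enharmonically the same pitch, but only E# uses the letter E, so it is the correct spelling here.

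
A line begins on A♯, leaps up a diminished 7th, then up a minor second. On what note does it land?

A diminished seventh up from A# is G (letter G, 9 semitones up).
A minor second up from G is Ab (letter A, 1 semitone up).

Ab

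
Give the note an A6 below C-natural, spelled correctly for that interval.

C down a major sixth is Eb, so the target letter is E.
From C, an augmented sixth is 10 semitones down: Ebb.

Ebb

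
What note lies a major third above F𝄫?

Abb

F up a major third is A, so the target letter is A.
From Fbb, a major third is 4 semitones up: Abb.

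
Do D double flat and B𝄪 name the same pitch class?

Dbb is pitch class 0; B## is pitch class 1.
The pitch classes differ (0 vs. 1), so they are not enharmonic equivalents.

No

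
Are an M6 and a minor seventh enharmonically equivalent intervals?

No

A major sixth spans 9 semitones; a minor seventh spans 10.
The spans differ, so they are not enharmonic equivalents.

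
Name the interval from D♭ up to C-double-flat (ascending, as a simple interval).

The letter names run D→C, a span of 6 letter steps, so the interval is some kind of seventh.
Db to Cbb is 9 semitones. A major seventh is 11, so 9 makes it diminished.

diminished seventh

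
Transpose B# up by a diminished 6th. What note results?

G

A sixth above B lands on the letter G.
A diminished sixth spans 7 semitones, so B# moves to pitch class 7. On the letter G that is G.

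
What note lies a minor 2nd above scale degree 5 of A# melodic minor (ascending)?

Scale degree 5 of A# melodic minor (ascending) is E#.
A minor second (1 semitone) above E# lands on the letter F, giving F#.

F#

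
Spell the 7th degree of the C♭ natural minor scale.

Bbb

The Cb natural minor scale runs Cb Db Ebb Fb Gb Abb Bbb.
Degree 7 is Bbb.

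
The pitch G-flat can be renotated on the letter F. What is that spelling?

Plain F sits 1 semitone below Gb, so on the letter F the same pitch needs a sharp: F#.

F#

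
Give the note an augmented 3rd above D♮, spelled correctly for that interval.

D up a major third is F#, so the target letter is F.
From D, an augmented third is 5 semitones up: F##.

F##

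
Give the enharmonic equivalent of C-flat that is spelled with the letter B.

B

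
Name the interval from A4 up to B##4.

The letter names run A→B, a span of 1 letter step, so the interval is some kind of second.
A to B## is 4 semitones. A major second is 2, so 4 makes it doubly augmented.

doubly augmented second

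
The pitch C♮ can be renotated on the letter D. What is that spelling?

Dbb

C is pitch class 0. The letter D alone is pitch class 2.
To reach pitch class 0 from D requires an offset of -2 semitones, i.e. double flat: Dbb.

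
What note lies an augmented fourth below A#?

A fourth below A lands on the letter E.
An augmented fourth spans 6 semitones, so A# moves to pitch class 4. On the letter E that is E.

E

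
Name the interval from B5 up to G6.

minor sixth

Counting letters B–C–D–E–F–G gives a sixth.
B→G = 8 semitones, 1 narrower than the major sixth (9), so minor.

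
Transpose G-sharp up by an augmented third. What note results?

B##

A third above G lands on the letter B.
An augmented third spans 5 semitones, so G# moves to pitch class 1. On the letter B that is B##.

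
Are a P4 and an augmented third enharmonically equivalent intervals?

A perfect fourth spans 5 semitones; an augmented third spans 5.
They are enharmonically equivalent.

Yes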